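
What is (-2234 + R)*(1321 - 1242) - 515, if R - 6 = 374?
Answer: -146981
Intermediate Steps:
R = 380 (R = 6 + 374 = 380)
(-2234 + R)*(1321 - 1242) - 515 = (-2234 + 380)*(1321 - 1242) - 515 = -1854*79 - 515 = -146466 - 515 = -146981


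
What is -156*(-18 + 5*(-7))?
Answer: 8268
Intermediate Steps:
-156*(-18 + 5*(-7)) = -156*(-18 - 35) = -156*(-53) = -1*(-8268) = 8268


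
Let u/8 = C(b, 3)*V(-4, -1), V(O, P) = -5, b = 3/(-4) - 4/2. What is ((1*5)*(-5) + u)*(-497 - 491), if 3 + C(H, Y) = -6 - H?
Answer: -222300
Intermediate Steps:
b = -11/4 (b = 3*(-1/4) - 4*1/2 = -3/4 - 2 = -11/4 ≈ -2.7500)
C(H, Y) = -9 - H (C(H, Y) = -3 + (-6 - H) = -9 - H)
u = 250 (u = 8*((-9 - 1*(-11/4))*(-5)) = 8*((-9 + 11/4)*(-5)) = 8*(-25/4*(-5)) = 8*(125/4) = 250)
((1*5)*(-5) + u)*(-497 - 491) = ((1*5)*(-5) + 250)*(-497 - 491) = (5*(-5) + 250)*(-988) = (-25 + 250)*(-988) = 225*(-988) = -222300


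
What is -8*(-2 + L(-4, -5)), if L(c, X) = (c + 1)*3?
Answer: 88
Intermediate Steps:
L(c, X) = 3 + 3*c (L(c, X) = (1 + c)*3 = 3 + 3*c)
-8*(-2 + L(-4, -5)) = -8*(-2 + (3 + 3*(-4))) = -8*(-2 + (3 - 12)) = -8*(-2 - 9) = -8*(-11) = 88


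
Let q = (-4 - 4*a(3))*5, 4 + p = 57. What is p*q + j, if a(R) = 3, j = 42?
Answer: -4198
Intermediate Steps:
p = 53 (p = -4 + 57 = 53)
q = -80 (q = (-4 - 4*3)*5 = (-4 - 12)*5 = -16*5 = -80)
p*q + j = 53*(-80) + 42 = -4240 + 42 = -4198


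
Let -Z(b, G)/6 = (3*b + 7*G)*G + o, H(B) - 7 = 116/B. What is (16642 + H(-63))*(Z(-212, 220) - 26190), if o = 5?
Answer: -142108470500/7 ≈ -2.0301e+10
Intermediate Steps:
H(B) = 7 + 116/B
Z(b, G) = -30 - 6*G*(3*b + 7*G) (Z(b, G) = -6*((3*b + 7*G)*G + 5) = -6*(G*(3*b + 7*G) + 5) = -6*(5 + G*(3*b + 7*G)) = -30 - 6*G*(3*b + 7*G))
(16642 + H(-63))*(Z(-212, 220) - 26190) = (16642 + (7 + 116/(-63)))*((-30 - 42*220**2 - 18*220*(-212)) - 26190) = (16642 + (7 + 116*(-1/63)))*((-30 - 42*48400 + 839520) - 26190) = (16642 + (7 - 116/63))*((-30 - 2032800 + 839520) - 26190) = (16642 + 325/63)*(-1193310 - 26190) = (1048771/63)*(-1219500) = -142108470500/7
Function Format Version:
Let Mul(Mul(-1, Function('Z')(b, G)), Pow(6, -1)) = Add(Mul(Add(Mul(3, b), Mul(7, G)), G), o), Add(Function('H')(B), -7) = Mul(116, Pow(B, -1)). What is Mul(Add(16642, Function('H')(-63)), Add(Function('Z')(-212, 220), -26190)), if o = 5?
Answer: Rational(-142108470500, 7) ≈ -2.0301e+10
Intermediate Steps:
Function('H')(B) = Add(7, Mul(116, Pow(B, -1)))
Function('Z')(b, G) = Add(-30, Mul(-6, G, Add(Mul(3, b), Mul(7, G)))) (Function('Z')(b, G) = Mul(-6, Add(Mul(Add(Mul(3, b), Mul(7, G)), G), 5)) = Mul(-6, Add(Mul(G, Add(Mul(3, b), Mul(7, G))), 5)) = Mul(-6, Add(5, Mul(G, Add(Mul(3, b), Mul(7, G))))) = Add(-30, Mul(-6, G, Add(Mul(3, b), Mul(7, G)))))
Mul(Add(16642, Function('H')(-63)), Add(Function('Z')(-212, 220), -26190)) = Mul(Add(16642, Add(7, Mul(116, Pow(-63, -1)))), Add(Add(-30, Mul(-42, Pow(220, 2)), Mul(-18, 220, -212)), -26190)) = Mul(Add(16642, Add(7, Mul(116, Rational(-1, 63)))), Add(Add(-30, Mul(-42, 48400), 839520), -26190)) = Mul(Add(16642, Add(7, Rational(-116, 63))), Add(Add(-30, -2032800, 839520), -26190)) = Mul(Add(16642, Rational(325, 63)), Add(-1193310, -26190)) = Mul(Rational(1048771, 63), -1219500) = Rational(-142108470500, 7)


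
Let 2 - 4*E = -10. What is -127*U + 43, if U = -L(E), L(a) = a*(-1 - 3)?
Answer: -1481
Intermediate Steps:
E = 3 (E = ½ - ¼*(-10) = ½ + 5/2 = 3)
L(a) = -4*a (L(a) = a*(-4) = -4*a)
U = 12 (U = -(-4)*3 = -1*(-12) = 12)
-127*U + 43 = -127*12 + 43 = -1524 + 43 = -1481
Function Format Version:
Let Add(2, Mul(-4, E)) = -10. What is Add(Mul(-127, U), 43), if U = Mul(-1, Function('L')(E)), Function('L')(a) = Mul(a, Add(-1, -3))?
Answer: -1481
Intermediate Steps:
E = 3 (E = Add(Rational(1, 2), Mul(Rational(-1, 4), -10)) = Add(Rational(1, 2), Rational(5, 2)) = 3)
Function('L')(a) = Mul(-4, a) (Function('L')(a) = Mul(a, -4) = Mul(-4, a))
U = 12 (U = Mul(-1, Mul(-4, 3)) = Mul(-1, -12) = 12)
Add(Mul(-127, U), 43) = Add(Mul(-127, 12), 43) = Add(-1524, 43) = -1481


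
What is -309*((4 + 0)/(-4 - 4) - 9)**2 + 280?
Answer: -110429/4 ≈ -27607.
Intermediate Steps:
-309*((4 + 0)/(-4 - 4) - 9)**2 + 280 = -309*(4/(-8) - 9)**2 + 280 = -309*(4*(-1/8) - 9)**2 + 280 = -309*(-1/2 - 9)**2 + 280 = -309*(-19/2)**2 + 280 = -309*361/4 + 280 = -111549/4 + 280 = -110429/4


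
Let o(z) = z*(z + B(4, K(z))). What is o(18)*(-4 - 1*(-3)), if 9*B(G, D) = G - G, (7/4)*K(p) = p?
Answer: -324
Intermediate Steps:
K(p) = 4*p/7
B(G, D) = 0 (B(G, D) = (G - G)/9 = (1/9)*0 = 0)
o(z) = z**2 (o(z) = z*(z + 0) = z*z = z**2)
o(18)*(-4 - 1*(-3)) = 18**2*(-4 - 1*(-3)) = 324*(-4 + 3) = 324*(-1) = -324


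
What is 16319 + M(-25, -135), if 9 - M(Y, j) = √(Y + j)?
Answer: 16328 - 4*I*√10 ≈ 16328.0 - 12.649*I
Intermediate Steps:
M(Y, j) = 9 - √(Y + j)
16319 + M(-25, -135) = 16319 + (9 - √(-25 - 135)) = 16319 + (9 - √(-160)) = 16319 + (9 - 4*I*√10) = 16328 - 4*I*√10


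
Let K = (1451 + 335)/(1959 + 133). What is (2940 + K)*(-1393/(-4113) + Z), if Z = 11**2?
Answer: 767596695889/2151099 ≈ 3.5684e+5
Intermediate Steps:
K = 893/1046 (K = 1786/2092 = 1786*(1/2092) = 893/1046 ≈ 0.85373)
Z = 121
(2940 + K)*(-1393/(-4113) + Z) = (2940 + 893/1046)*(-1393/(-4113) + 121) = 3076133*(-1393*(-1/4113) + 121)/1046 = 3076133*(1393/4113 + 121)/1046 = (3076133/1046)*(499066/4113) = 767596695889/2151099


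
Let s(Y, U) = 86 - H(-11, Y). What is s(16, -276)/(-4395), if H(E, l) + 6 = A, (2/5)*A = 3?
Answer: -169/8790 ≈ -0.019226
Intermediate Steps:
A = 15/2 (A = (5/2)*3 = 15/2 ≈ 7.5000)
H(E, l) = 3/2 (H(E, l) = -6 + 15/2 = 3/2)
s(Y, U) = 169/2 (s(Y, U) = 86 - 1*3/2 = 86 - 3/2 = 169/2)
s(16, -276)/(-4395) = (169/2)/(-4395) = (169/2)*(-1/4395) = -169/8790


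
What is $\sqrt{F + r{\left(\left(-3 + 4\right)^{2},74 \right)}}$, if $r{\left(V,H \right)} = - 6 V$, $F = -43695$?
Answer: $i \sqrt{43701} \approx 209.05 i$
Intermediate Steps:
$\sqrt{F + r{\left(\left(-3 + 4\right)^{2},74 \right)}} = \sqrt{-43695 - 6 \left(-3 + 4\right)^{2}} = \sqrt{-43695 - 6 \cdot 1^{2}} = \sqrt{-43695 - 6} = \sqrt{-43701} = i \sqrt{43701}$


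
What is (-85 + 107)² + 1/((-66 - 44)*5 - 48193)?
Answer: 23591611/48743 ≈ 484.00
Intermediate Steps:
(-85 + 107)² + 1/((-66 - 44)*5 - 48193) = 22² + 1/(-110*5 - 48193) = 484 + 1/(-550 - 48193) = 484 + 1/(-48743) = 484 - 1/48743 = 23591611/48743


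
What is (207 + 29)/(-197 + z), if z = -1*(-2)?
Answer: -236/195 ≈ -1.2103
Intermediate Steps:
z = 2
(207 + 29)/(-197 + z) = (207 + 29)/(-197 + 2) = 236/(-195) = 236*(-1/195) = -236/195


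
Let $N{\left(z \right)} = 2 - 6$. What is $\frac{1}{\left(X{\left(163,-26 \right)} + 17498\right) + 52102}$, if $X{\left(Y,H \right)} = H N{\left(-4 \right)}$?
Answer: $\frac{1}{69704} \approx 1.4346 \cdot 10^{-5}$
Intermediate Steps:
$N{\left(z \right)} = -4$ ($N{\left(z \right)} = 2 - 6 = -4$)
$X{\left(Y,H \right)} = - 4 H$ ($X{\left(Y,H \right)} = H \left(-4\right) = - 4 H$)
$\frac{1}{\left(X{\left(163,-26 \right)} + 17498\right) + 52102} = \frac{1}{\left(\left(-4\right) \left(-26\right) + 17498\right) + 52102} = \frac{1}{\left(104 + 17498\right) + 52102} = \frac{1}{17602 + 52102} = \frac{1}{69704}$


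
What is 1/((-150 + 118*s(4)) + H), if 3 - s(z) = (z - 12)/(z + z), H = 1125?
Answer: 1/1447 ≈ 0.00069109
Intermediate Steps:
s(z) = 3 - (-12 + z)/(2*z) (s(z) = 3 - (z - 12)/(z + z) = 3 - (-12 + z)/(2*z))
1/((-150 + 118*s(4)) + H) = 1/((-150 + 118*(5/2 + 6/4)) + 1125) = 1/((-150 + 118*(5/2 + 6*(¼))) + 1125) = 1/((-150 + 118*(5/2 + 3/2)) + 1125) = 1/((-150 + 118*4) + 1125) = 1/((-150 + 472) + 1125) = 1/(322 + 1125) = 1/1447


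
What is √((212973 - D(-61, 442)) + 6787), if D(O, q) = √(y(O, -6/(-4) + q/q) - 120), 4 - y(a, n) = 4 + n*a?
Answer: √(879040 - 2*√130)/2 ≈ 468.78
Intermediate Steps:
y(a, n) = -a*n (y(a, n) = 4 - (4 + n*a) = 4 - (4 + a*n) = 4 + (-4 - a*n) = -a*n)
D(O, q) = √(-120 - 5*O/2) (D(O, q) = √(-O*(-6/(-4) + q/q) - 120) = √(-O*(-6*(-¼) + 1) - 120) = √(-O*(3/2 + 1) - 120) = √(-1*O*5/2 - 120) = √(-5*O/2 - 120) = √(-120 - 5*O/2))
√((212973 - D(-61, 442)) + 6787) = √((212973 - √(-480 - 10*(-61))/2) + 6787) = √((212973 - √(-480 + 610)/2) + 6787) = √((212973 - √130/2) + 6787) = √(219760 - √130/2)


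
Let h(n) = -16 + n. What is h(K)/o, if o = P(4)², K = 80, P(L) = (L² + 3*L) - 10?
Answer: 16/81 ≈ 0.19753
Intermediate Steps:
P(L) = -10 + L² + 3*L
o = 324 (o = (-10 + 4² + 3*4)² = (-10 + 16 + 12)² = 18² = 324)
h(K)/o = (-16 + 80)/324 = 64*(1/324) = 16/81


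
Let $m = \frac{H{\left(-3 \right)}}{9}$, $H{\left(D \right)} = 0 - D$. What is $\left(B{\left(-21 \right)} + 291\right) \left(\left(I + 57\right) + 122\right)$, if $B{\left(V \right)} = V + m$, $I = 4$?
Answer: $49471$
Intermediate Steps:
$H{\left(D \right)} = - D$
$m = \frac{1}{3}$ ($m = \frac{\left(-1\right) \left(-3\right)}{9} = 3 \cdot \frac{1}{9} = \frac{1}{3} \approx 0.33333$)
$B{\left(V \right)} = \frac{1}{3} + V$ ($B{\left(V \right)} = V + \frac{1}{3} = \frac{1}{3} + V$)
$\left(B{\left(-21 \right)} + 291\right) \left(\left(I + 57\right) + 122\right) = \left(\left(\frac{1}{3} - 21\right) + 291\right) \left(\left(4 + 57\right) + 122\right) = \left(- \frac{62}{3} + 291\right) \left(61 + 122\right) = \frac{811}{3} \cdot 183 = 49471$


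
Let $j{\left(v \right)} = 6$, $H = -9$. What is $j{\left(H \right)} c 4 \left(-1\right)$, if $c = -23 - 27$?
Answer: $1200$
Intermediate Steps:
$c = -50$ ($c = -23 - 27 = -50$)
$j{\left(H \right)} c 4 \left(-1\right) = 6 \left(-50\right) 4 \left(-1\right) = \left(-300\right) \left(-4\right) = 1200$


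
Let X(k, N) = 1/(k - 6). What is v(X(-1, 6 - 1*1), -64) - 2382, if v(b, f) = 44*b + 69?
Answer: -16235/7 ≈ -2319.3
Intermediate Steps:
X(k, N) = 1/(-6 + k)
v(b, f) = 69 + 44*b
v(X(-1, 6 - 1*1), -64) - 2382 = (69 + 44/(-6 - 1)) - 2382 = (69 + 44/(-7)) - 2382 = (69 + 44*(-⅐)) - 2382 = (69 - 44/7) - 2382 = 439/7 - 2382 = -16235/7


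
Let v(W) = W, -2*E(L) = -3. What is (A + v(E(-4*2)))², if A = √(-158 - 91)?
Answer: -987/4 + 3*I*√249 ≈ -246.75 + 47.339*I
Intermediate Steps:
E(L) = 3/2 (E(L) = -½*(-3) = 3/2)
A = I*√249 (A = √(-249) = I*√249 ≈ 15.78*I)
(A + v(E(-4*2)))² = (I*√249 + 3/2)² = (3/2 + I*√249)²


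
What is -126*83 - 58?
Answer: -10516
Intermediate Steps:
-126*83 - 58 = -10458 - 58 = -10516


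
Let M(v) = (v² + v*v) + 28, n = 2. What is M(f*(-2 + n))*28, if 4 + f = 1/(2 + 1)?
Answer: 784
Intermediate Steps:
f = -11/3 (f = -4 + 1/(2 + 1) = -4 + 1/3 = -4 + ⅓ = -11/3 ≈ -3.6667)
M(v) = 28 + 2*v² (M(v) = (v² + v²) + 28 = 2*v² + 28 = 28 + 2*v²)
M(f*(-2 + n))*28 = (28 + 2*(-11*(-2 + 2)/3)²)*28 = (28 + 2*(-11/3*0)²)*28 = (28 + 2*0²)*28 = (28 + 2*0)*28 = (28 + 0)*28 = 28*28 = 784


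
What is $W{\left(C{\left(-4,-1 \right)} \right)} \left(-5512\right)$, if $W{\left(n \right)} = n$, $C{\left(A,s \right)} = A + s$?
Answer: $27560$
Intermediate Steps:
$W{\left(C{\left(-4,-1 \right)} \right)} \left(-5512\right) = \left(-4 - 1\right) \left(-5512\right) = \left(-5\right) \left(-5512\right) = 27560$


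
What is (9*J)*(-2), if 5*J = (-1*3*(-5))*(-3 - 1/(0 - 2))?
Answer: 135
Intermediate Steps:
J = -15/2 (J = ((-1*3*(-5))*(-3 - 1/(0 - 2)))/5 = ((-3*(-5))*(-3 - 1/(-2)))/5 = (15*(-3 - 1*(-½)))/5 = (15*(-3 + ½))/5 = (15*(-5/2))/5 = (⅕)*(-75/2) = -15/2 ≈ -7.5000)
(9*J)*(-2) = (9*(-15/2))*(-2) = -135/2*(-2) = 135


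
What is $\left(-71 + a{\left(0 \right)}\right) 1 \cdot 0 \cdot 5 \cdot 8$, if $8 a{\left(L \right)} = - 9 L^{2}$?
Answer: $0$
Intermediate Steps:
$a{\left(L \right)} = - \frac{9 L^{2}}{8}$ ($a{\left(L \right)} = \frac{\left(-9\right) L^{2}}{8} = - \frac{9 L^{2}}{8}$)
$\left(-71 + a{\left(0 \right)}\right) 1 \cdot 0 \cdot 5 \cdot 8 = \left(-71 - \frac{9 \cdot 0^{2}}{8}\right) 1 \cdot 0 \cdot 5 \cdot 8 = \left(-71 - 0\right) 0 \cdot 5 \cdot 8 = \left(-71 + 0\right) 0 \cdot 8 = \left(-71\right) 0 = 0$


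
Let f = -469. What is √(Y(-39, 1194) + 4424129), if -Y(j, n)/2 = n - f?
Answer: √4420803 ≈ 2102.6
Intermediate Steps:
Y(j, n) = -938 - 2*n (Y(j, n) = -2*(n - 1*(-469)) = -2*(n + 469) = -2*(469 + n) = -938 - 2*n)
√(Y(-39, 1194) + 4424129) = √((-938 - 2*1194) + 4424129) = √((-938 - 2388) + 4424129) = √(-3326 + 4424129) = √4420803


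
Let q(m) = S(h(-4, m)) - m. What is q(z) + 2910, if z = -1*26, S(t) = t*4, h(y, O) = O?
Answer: 2832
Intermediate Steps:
S(t) = 4*t
z = -26
q(m) = 3*m (q(m) = 4*m - m = 3*m)
q(z) + 2910 = 3*(-26) + 2910 = -78 + 2910 = 2832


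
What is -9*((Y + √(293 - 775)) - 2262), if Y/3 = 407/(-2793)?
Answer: 18956961/931 - 9*I*√482 ≈ 20362.0 - 197.59*I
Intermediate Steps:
Y = -407/931 (Y = 3*(407/(-2793)) = 3*(407*(-1/2793)) = 3*(-407/2793) = -407/931 ≈ -0.43716)
-9*((Y + √(293 - 775)) - 2262) = -9*((-407/931 + √(293 - 775)) - 2262) = -9*((-407/931 + √(-482)) - 2262) = -9*((-407/931 + I*√482) - 2262) = -9*(-2106329/931 + I*√482) = 18956961/931 - 9*I*√482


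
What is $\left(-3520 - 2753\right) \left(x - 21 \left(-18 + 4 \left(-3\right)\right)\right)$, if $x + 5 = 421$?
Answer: $-6561558$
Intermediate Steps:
$x = 416$ ($x = -5 + 421 = 416$)
$\left(-3520 - 2753\right) \left(x - 21 \left(-18 + 4 \left(-3\right)\right)\right) = \left(-3520 - 2753\right) \left(416 - 21 \left(-18 + 4 \left(-3\right)\right)\right) = - 6273 \left(416 - 21 \left(-18 - 12\right)\right) = - 6273 \left(416 - -630\right) = - 6273 \left(416 + 630\right) = \left(-6273\right) 1046 = -6561558$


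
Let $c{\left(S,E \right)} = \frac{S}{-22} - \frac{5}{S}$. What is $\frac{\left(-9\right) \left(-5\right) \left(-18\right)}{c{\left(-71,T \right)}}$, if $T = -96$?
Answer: $- \frac{421740}{1717} \approx -245.63$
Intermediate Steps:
$c{\left(S,E \right)} = - \frac{5}{S} - \frac{S}{22}$ ($c{\left(S,E \right)} = S \left(- \frac{1}{22}\right) - \frac{5}{S} = - \frac{S}{22} - \frac{5}{S} = - \frac{5}{S} - \frac{S}{22}$)
$\frac{\left(-9\right) \left(-5\right) \left(-18\right)}{c{\left(-71,T \right)}} = \frac{\left(-9\right) \left(-5\right) \left(-18\right)}{- \frac{5}{-71} - - \frac{71}{22}} = \frac{45 \left(-18\right)}{\left(-5\right) \left(- \frac{1}{71}\right) + \frac{71}{22}} = - \frac{810}{\frac{5}{71} + \frac{71}{22}} = - \frac{810}{\frac{5151}{1562}} = \left(-810\right) \frac{1562}{5151} = - \frac{421740}{1717}$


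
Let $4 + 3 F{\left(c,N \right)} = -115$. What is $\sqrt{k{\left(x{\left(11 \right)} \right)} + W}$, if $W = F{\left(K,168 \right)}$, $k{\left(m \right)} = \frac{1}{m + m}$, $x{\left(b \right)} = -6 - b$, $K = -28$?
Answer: $\frac{i \sqrt{412998}}{102} \approx 6.3005 i$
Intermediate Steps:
$F{\left(c,N \right)} = - \frac{119}{3}$ ($F{\left(c,N \right)} = - \frac{4}{3} + \frac{1}{3} \left(-115\right) = - \frac{4}{3} - \frac{115}{3} = - \frac{119}{3}$)
$k{\left(m \right)} = \frac{1}{2 m}$
$W = - \frac{119}{3} \approx -39.667$
$\sqrt{k{\left(x{\left(11 \right)} \right)} + W} = \sqrt{\frac{1}{2 \left(-6 - 11\right)} - \frac{119}{3}} = \sqrt{\frac{1}{2 \left(-17\right)} - \frac{119}{3}} = \sqrt{\frac{1}{2} \left(- \frac{1}{17}\right) - \frac{119}{3}} = \sqrt{- \frac{1}{34} - \frac{119}{3}} = \sqrt{- \frac{4049}{102}} = \frac{i \sqrt{412998}}{102}$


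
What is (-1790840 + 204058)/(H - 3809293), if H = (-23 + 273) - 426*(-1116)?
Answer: 1586782/3333627 ≈ 0.47599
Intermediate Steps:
H = 475666 (H = 250 + 475416 = 475666)
(-1790840 + 204058)/(H - 3809293) = (-1790840 + 204058)/(475666 - 3809293) = -1586782/(-3333627) = -1586782*(-1/3333627) = 1586782/3333627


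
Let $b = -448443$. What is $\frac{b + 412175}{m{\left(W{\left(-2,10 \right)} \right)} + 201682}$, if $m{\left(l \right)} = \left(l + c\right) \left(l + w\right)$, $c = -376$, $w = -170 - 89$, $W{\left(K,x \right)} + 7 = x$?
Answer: $- \frac{18134}{148585} \approx -0.12204$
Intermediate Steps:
$W{\left(K,x \right)} = -7 + x$
$w = -259$
$m{\left(l \right)} = \left(-376 + l\right) \left(-259 + l\right)$ ($m{\left(l \right)} = \left(l - 376\right) \left(l - 259\right) = \left(-376 + l\right) \left(-259 + l\right)$)
$\frac{b + 412175}{m{\left(W{\left(-2,10 \right)} \right)} + 201682} = \frac{-448443 + 412175}{\left(97384 + \left(-7 + 10\right)^{2} - 635 \left(-7 + 10\right)\right) + 201682} = - \frac{36268}{\left(97384 + 3^{2} - 1905\right) + 201682} = - \frac{36268}{\left(97384 + 9 - 1905\right) + 201682} = - \frac{36268}{95488 + 201682} = - \frac{36268}{297170} = \left(-36268\right) \frac{1}{297170} = - \frac{18134}{148585}$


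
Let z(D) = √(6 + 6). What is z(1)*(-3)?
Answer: -6*√3 ≈ -10.392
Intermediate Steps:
z(D) = 2*√3 (z(D) = √12 = 2*√3)
z(1)*(-3) = (2*√3)*(-3) = -6*√3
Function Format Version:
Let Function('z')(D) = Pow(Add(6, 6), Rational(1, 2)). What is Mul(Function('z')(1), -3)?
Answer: Mul(-6, Pow(3, Rational(1, 2))) ≈ -10.392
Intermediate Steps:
Function('z')(D) = Mul(2, Pow(3, Rational(1, 2))) (Function('z')(D) = Pow(12, Rational(1, 2)) = Mul(2, Pow(3, Rational(1, 2))))
Mul(Function('z')(1), -3) = Mul(Mul(2, Pow(3, Rational(1, 2))), -3) = Mul(-6, Pow(3, Rational(1, 2)))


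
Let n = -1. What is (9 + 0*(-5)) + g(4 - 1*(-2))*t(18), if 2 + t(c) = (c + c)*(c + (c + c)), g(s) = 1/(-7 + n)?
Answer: -935/4 ≈ -233.75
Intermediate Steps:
g(s) = -⅛ (g(s) = 1/(-7 - 1) = 1/(-8) = -⅛)
t(c) = -2 + 6*c² (t(c) = -2 + (c + c)*(c + (c + c)) = -2 + (2*c)*(c + 2*c) = -2 + (2*c)*(3*c) = -2 + 6*c²)
(9 + 0*(-5)) + g(4 - 1*(-2))*t(18) = (9 + 0*(-5)) - (-2 + 6*18²)/8 = (9 + 0) - (-2 + 6*324)/8 = 9 - (-2 + 1944)/8 = 9 - ⅛*1942 = 9 - 971/4 = -935/4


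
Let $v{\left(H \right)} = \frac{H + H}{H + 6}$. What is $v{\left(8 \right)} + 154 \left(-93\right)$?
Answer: $- \frac{100246}{7} \approx -14321.0$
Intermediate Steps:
$v{\left(H \right)} = \frac{2 H}{6 + H}$
$v{\left(8 \right)} + 154 \left(-93\right) = 2 \cdot 8 \frac{1}{6 + 8} + 154 \left(-93\right) = 2 \cdot 8 \cdot \frac{1}{14} - 14322 = \frac{8}{7} - 14322 = - \frac{100246}{7}$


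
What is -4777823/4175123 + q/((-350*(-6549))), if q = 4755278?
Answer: 4451191779872/4785004092225 ≈ 0.93024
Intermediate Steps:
-4777823/4175123 + q/((-350*(-6549))) = -4777823/4175123 + 4755278/((-350*(-6549))) = -4777823*1/4175123 + 4755278/2292150 = -4777823/4175123 + 4755278*(1/2292150) = -4777823/4175123 + 2377639/1146075 = 4451191779872/4785004092225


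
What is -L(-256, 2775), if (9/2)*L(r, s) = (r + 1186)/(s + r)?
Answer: -620/7557 ≈ -0.082043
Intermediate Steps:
L(r, s) = 2*(1186 + r)/(9*(r + s)) (L(r, s) = 2*((r + 1186)/(s + r))/9 = 2*((1186 + r)/(r + s))/9 = 2*(1186 + r)/(9*(r + s)))
-L(-256, 2775) = -2*(1186 - 256)/(9*(-256 + 2775)) = -2*930/(9*2519) = -1*620/7557 = -620/7557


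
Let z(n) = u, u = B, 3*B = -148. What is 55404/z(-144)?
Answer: -41553/37 ≈ -1123.1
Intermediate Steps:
B = -148/3 (B = (1/3)*(-148) = -148/3 ≈ -49.333)
u = -148/3 ≈ -49.333
z(n) = -148/3
55404/z(-144) = 55404/(-148/3) = 55404*(-3/148) = -41553/37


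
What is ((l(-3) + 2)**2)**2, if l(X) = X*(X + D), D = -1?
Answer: 38416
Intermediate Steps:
l(X) = X*(-1 + X) (l(X) = X*(X - 1) = X*(-1 + X))
((l(-3) + 2)**2)**2 = ((-3*(-1 - 3) + 2)**2)**2 = ((-3*(-4) + 2)**2)**2 = ((12 + 2)**2)**2 = (14**2)**2 = 196**2 = 38416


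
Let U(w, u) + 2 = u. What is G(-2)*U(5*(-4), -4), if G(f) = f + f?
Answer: 24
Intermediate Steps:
G(f) = 2*f
U(w, u) = -2 + u
G(-2)*U(5*(-4), -4) = (2*(-2))*(-2 - 4) = -4*(-6) = 24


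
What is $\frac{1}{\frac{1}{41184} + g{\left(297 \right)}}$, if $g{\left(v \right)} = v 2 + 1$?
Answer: $\frac{41184}{24504481} \approx 0.0016807$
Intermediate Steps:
$g{\left(v \right)} = 1 + 2 v$ ($g{\left(v \right)} = 2 v + 1 = 1 + 2 v$)
$\frac{1}{\frac{1}{41184} + g{\left(297 \right)}} = \frac{1}{\frac{1}{41184} + \left(1 + 2 \cdot 297\right)} = \frac{1}{\frac{1}{41184} + \left(1 + 594\right)} = \frac{1}{\frac{1}{41184} + 595} = \frac{1}{\frac{24504481}{41184}} = \frac{41184}{24504481}$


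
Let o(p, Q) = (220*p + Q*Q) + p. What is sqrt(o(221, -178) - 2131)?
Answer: sqrt(78394) ≈ 279.99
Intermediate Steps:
o(p, Q) = Q**2 + 221*p (o(p, Q) = (220*p + Q**2) + p = (Q**2 + 220*p) + p = Q**2 + 221*p)
sqrt(o(221, -178) - 2131) = sqrt(((-178)**2 + 221*221) - 2131) = sqrt((31684 + 48841) - 2131) = sqrt(80525 - 2131) = sqrt(78394)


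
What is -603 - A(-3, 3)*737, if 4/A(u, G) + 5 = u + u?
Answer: -335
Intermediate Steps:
A(u, G) = 4/(-5 + 2*u) (A(u, G) = 4/(-5 + (u + u)) = 4/(-5 + 2*u))
-603 - A(-3, 3)*737 = -603 - 4/(-5 + 2*(-3))*737 = -603 - 4/(-5 - 6)*737 = -603 - 4/(-11)*737 = -603 - 4*(-1/11)*737 = -603 - (-4)*737/11 = -603 - 1*(-268) = -603 + 268 = -335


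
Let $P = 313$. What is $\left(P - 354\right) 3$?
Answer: $-123$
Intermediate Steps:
$\left(P - 354\right) 3 = \left(313 - 354\right) 3 = \left(-41\right) 3 = -123$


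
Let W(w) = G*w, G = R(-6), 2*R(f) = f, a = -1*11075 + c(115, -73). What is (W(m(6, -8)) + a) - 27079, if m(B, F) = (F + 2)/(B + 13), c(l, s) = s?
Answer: -726295/19 ≈ -38226.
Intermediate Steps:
m(B, F) = (2 + F)/(13 + B)
a = -11148 (a = -1*11075 - 73 = -11075 - 73 = -11148)
R(f) = f/2
G = -3 (G = (½)*(-6) = -3)
W(w) = -3*w
(W(m(6, -8)) + a) - 27079 = (-3*(2 - 8)/(13 + 6) - 11148) - 27079 = (-3*(-6)/19 - 11148) - 27079 = (-3*(-6/19) - 11148) - 27079 = (18/19 - 11148) - 27079 = -211794/19 - 27079 = -726295/19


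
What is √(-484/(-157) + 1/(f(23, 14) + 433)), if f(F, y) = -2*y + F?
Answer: √3482583891/33598 ≈ 1.7565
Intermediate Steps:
f(F, y) = F - 2*y
√(-484/(-157) + 1/(f(23, 14) + 433)) = √(-484/(-157) + 1/((23 - 2*14) + 433)) = √(-484*(-1/157) + 1/((23 - 28) + 433)) = √(484/157 + 1/(-5 + 433)) = √(484/157 + 1/428) = √(207309/67196) = √3482583891/33598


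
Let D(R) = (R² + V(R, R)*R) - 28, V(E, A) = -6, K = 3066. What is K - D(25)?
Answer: 2619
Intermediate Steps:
D(R) = -28 + R² - 6*R (D(R) = (R² - 6*R) - 28 = -28 + R² - 6*R)
K - D(25) = 3066 - (-28 + 25² - 6*25) = 3066 - (-28 + 625 - 150) = 3066 - 1*447 = 3066 - 447 = 2619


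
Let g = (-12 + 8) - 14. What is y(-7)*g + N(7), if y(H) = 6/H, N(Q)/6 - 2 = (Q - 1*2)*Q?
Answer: 1662/7 ≈ 237.43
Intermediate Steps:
N(Q) = 12 + 6*Q*(-2 + Q) (N(Q) = 12 + 6*((Q - 1*2)*Q) = 12 + 6*((Q - 2)*Q) = 12 + 6*((-2 + Q)*Q) = 12 + 6*(Q*(-2 + Q)) = 12 + 6*Q*(-2 + Q))
g = -18 (g = -4 - 14 = -18)
y(-7)*g + N(7) = (6/(-7))*(-18) + (12 - 12*7 + 6*7**2) = (6*(-1/7))*(-18) + (12 - 84 + 6*49) = -6/7*(-18) + (12 - 84 + 294) = 108/7 + 222 = 1662/7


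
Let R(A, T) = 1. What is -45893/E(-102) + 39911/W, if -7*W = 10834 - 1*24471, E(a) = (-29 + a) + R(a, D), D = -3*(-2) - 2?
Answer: 50935527/136370 ≈ 373.51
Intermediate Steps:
D = 4 (D = 6 - 2 = 4)
E(a) = -28 + a (E(a) = (-29 + a) + 1 = -28 + a)
W = 13637/7 (W = -(10834 - 1*24471)/7 = -(10834 - 24471)/7 = -⅐*(-13637) = 13637/7 ≈ 1948.1)
-45893/E(-102) + 39911/W = -45893/(-28 - 102) + 39911/(13637/7) = -45893/(-130) + 39911*(7/13637) = -45893*(-1/130) + 279377/13637 = 45893/130 + 279377/13637 = 50935527/136370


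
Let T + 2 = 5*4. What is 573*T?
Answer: 10314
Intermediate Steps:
T = 18 (T = -2 + 5*4 = -2 + 20 = 18)
573*T = 573*18 = 10314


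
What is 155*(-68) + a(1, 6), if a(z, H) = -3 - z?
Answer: -10544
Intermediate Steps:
155*(-68) + a(1, 6) = 155*(-68) + (-3 - 1*1) = -10540 + (-3 - 1) = -10540 - 4 = -10544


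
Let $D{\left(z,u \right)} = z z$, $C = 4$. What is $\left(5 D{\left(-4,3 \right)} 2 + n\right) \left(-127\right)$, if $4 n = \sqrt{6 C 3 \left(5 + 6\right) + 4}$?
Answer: $-20320 - \frac{127 \sqrt{199}}{2} \approx -21216.0$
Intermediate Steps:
$D{\left(z,u \right)} = z^{2}$
$n = \frac{\sqrt{199}}{2}$ ($n = \frac{\sqrt{6 \cdot 4 \cdot 3 \left(5 + 6\right) + 4}}{4} = \frac{\sqrt{24 \cdot 3 \cdot 11 + 4}}{4} = \frac{\sqrt{24 \cdot 33 + 4}}{4} = \frac{\sqrt{792 + 4}}{4} = \frac{\sqrt{796}}{4} = \frac{2 \sqrt{199}}{4} = \frac{\sqrt{199}}{2} \approx 7.0534$)
$\left(5 D{\left(-4,3 \right)} 2 + n\right) \left(-127\right) = \left(5 \left(-4\right)^{2} \cdot 2 + \frac{\sqrt{199}}{2}\right) \left(-127\right) = \left(5 \cdot 16 \cdot 2 + \frac{\sqrt{199}}{2}\right) \left(-127\right) = \left(80 \cdot 2 + \frac{\sqrt{199}}{2}\right) \left(-127\right) = \left(160 + \frac{\sqrt{199}}{2}\right) \left(-127\right) = -20320 - \frac{127 \sqrt{199}}{2}$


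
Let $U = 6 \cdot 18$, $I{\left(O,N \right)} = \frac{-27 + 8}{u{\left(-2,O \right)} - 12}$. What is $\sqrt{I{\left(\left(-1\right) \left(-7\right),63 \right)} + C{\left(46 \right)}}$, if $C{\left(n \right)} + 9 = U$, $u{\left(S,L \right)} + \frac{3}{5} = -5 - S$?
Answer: $\frac{\sqrt{609726}}{78} \approx 10.011$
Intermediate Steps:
$u{\left(S,L \right)} = - \frac{28}{5} - S$ ($u{\left(S,L \right)} = - \frac{3}{5} - \left(5 + S\right) = - \frac{28}{5} - S$)
$I{\left(O,N \right)} = \frac{95}{78}$ ($I{\left(O,N \right)} = \frac{-27 + 8}{\left(- \frac{28}{5} - -2\right) - 12} = - \frac{19}{\left(- \frac{28}{5} + 2\right) - 12} = - \frac{19}{- \frac{18}{5} - 12} = - \frac{19}{- \frac{78}{5}} = \left(-19\right) \left(- \frac{5}{78}\right) = \frac{95}{78}$)
$U = 108$
$C{\left(n \right)} = 99$ ($C{\left(n \right)} = -9 + 108 = 99$)
$\sqrt{I{\left(\left(-1\right) \left(-7\right),63 \right)} + C{\left(46 \right)}} = \sqrt{\frac{95}{78} + 99} = \sqrt{\frac{7817}{78}} = \frac{\sqrt{609726}}{78}$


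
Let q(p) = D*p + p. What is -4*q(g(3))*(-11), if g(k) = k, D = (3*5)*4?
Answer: 8052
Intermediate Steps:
D = 60 (D = 15*4 = 60)
q(p) = 61*p (q(p) = 60*p + p = 61*p)
-4*q(g(3))*(-11) = -244*3*(-11) = -4*183*(-11) = -732*(-11) = 8052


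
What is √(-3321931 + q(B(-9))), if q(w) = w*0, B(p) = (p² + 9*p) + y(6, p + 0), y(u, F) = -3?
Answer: I*√3321931 ≈ 1822.6*I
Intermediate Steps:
B(p) = -3 + p² + 9*p (B(p) = (p² + 9*p) - 3 = -3 + p² + 9*p)
q(w) = 0
√(-3321931 + q(B(-9))) = √(-3321931 + 0) = √(-3321931) = I*√3321931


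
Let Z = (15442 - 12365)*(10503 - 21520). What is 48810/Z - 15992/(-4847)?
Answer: 541881167458/164309950723 ≈ 3.2979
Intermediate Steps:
Z = -33899309 (Z = 3077*(-11017) = -33899309)
48810/Z - 15992/(-4847) = 48810/(-33899309) - 15992/(-4847) = 48810*(-1/33899309) - 15992*(-1/4847) = -48810/33899309 + 15992/4847 = 541881167458/164309950723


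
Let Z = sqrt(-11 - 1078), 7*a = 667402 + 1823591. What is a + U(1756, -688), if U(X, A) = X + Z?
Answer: 2503285/7 + 33*I ≈ 3.5761e+5 + 33.0*I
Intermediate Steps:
a = 2490993/7 (a = (667402 + 1823591)/7 = (1/7)*2490993 = 2490993/7 ≈ 3.5586e+5)
Z = 33*I (Z = sqrt(-1089) = 33*I ≈ 33.0*I)
U(X, A) = X + 33*I
a + U(1756, -688) = 2490993/7 + (1756 + 33*I) = 2503285/7 + 33*I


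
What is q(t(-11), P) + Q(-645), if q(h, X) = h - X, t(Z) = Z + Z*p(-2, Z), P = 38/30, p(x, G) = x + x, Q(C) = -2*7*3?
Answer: -154/15 ≈ -10.267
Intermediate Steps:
Q(C) = -42 (Q(C) = -14*3 = -42)
p(x, G) = 2*x
P = 19/15 (P = 38*(1/30) = 19/15 ≈ 1.2667)
t(Z) = -3*Z (t(Z) = Z + Z*(2*(-2)) = Z + Z*(-4) = Z - 4*Z = -3*Z)
q(t(-11), P) + Q(-645) = (-3*(-11) - 1*19/15) - 42 = (33 - 19/15) - 42 = 476/15 - 42 = -154/15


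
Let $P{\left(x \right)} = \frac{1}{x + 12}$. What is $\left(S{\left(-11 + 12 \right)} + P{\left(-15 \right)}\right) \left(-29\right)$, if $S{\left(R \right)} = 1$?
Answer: $- \frac{58}{3} \approx -19.333$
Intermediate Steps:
$P{\left(x \right)} = \frac{1}{12 + x}$
$\left(S{\left(-11 + 12 \right)} + P{\left(-15 \right)}\right) \left(-29\right) = \left(1 + \frac{1}{12 - 15}\right) \left(-29\right) = \left(1 + \frac{1}{-3}\right) \left(-29\right) = \left(1 - \frac{1}{3}\right) \left(-29\right) = \frac{2}{3} \left(-29\right) = - \frac{58}{3}$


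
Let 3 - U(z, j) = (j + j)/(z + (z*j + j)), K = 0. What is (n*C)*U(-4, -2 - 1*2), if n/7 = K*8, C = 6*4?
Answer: 0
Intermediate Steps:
C = 24
n = 0 (n = 7*(0*8) = 7*0 = 0)
U(z, j) = 3 - 2*j/(j + z + j*z) (U(z, j) = 3 - (j + j)/(z + (z*j + j)) = 3 - 2*j/(z + (j*z + j)) = 3 - 2*j/(z + (j + j*z)) = 3 - 2*j/(j + z + j*z))
(n*C)*U(-4, -2 - 1*2) = (0*24)*(((-2 - 1*2) + 3*(-4) + 3*(-2 - 1*2)*(-4))/((-2 - 1*2) - 4 + (-2 - 1*2)*(-4))) = 0*(((-2 - 2) - 12 + 3*(-2 - 2)*(-4))/((-2 - 2) - 4 + (-2 - 2)*(-4))) = 0*((-4 - 12 + 3*(-4)*(-4))/(-4 - 4 - 4*(-4))) = 0*((-4 - 12 + 48)/(-4 - 4 + 16)) = 0*(32/8) = 0*((⅛)*32) = 0*4 = 0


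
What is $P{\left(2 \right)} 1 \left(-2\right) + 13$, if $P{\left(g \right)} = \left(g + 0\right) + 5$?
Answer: $-1$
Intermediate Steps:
$P{\left(g \right)} = 5 + g$ ($P{\left(g \right)} = g + 5 = 5 + g$)
$P{\left(2 \right)} 1 \left(-2\right) + 13 = \left(5 + 2\right) 1 \left(-2\right) + 13 = 7 \left(-2\right) + 13 = -14 + 13 = -1$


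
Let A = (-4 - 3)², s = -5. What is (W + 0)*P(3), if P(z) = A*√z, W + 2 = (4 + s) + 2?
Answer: -49*√3 ≈ -84.870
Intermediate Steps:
A = 49 (A = (-7)² = 49)
W = -1 (W = -2 + ((4 - 5) + 2) = -2 + (-1 + 2) = -2 + 1 = -1)
P(z) = 49*√z
(W + 0)*P(3) = (-1 + 0)*(49*√3) = -49*√3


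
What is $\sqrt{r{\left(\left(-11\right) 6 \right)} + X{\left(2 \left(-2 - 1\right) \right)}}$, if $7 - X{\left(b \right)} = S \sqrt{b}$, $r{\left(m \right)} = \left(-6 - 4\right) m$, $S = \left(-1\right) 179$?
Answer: $\sqrt{667 + 179 i \sqrt{6}} \approx 27.067 + 8.0996 i$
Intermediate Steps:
$S = -179$
$r{\left(m \right)} = - 10 m$
$X{\left(b \right)} = 7 + 179 \sqrt{b}$ ($X{\left(b \right)} = 7 - - 179 \sqrt{b} = 7 + 179 \sqrt{b}$)
$\sqrt{r{\left(\left(-11\right) 6 \right)} + X{\left(2 \left(-2 - 1\right) \right)}} = \sqrt{- 10 \left(\left(-11\right) 6\right) + \left(7 + 179 \sqrt{2 \left(-2 - 1\right)}\right)} = \sqrt{\left(-10\right) \left(-66\right) + \left(7 + 179 \sqrt{2 \left(-3\right)}\right)} = \sqrt{660 + \left(7 + 179 \sqrt{-6}\right)} = \sqrt{660 + \left(7 + 179 i \sqrt{6}\right)} = \sqrt{667 + 179 i \sqrt{6}}$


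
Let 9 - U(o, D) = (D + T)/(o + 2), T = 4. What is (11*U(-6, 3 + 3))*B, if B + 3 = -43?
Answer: -5819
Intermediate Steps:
U(o, D) = 9 - (4 + D)/(2 + o) (U(o, D) = 9 - (D + 4)/(o + 2) = 9 - (4 + D)/(2 + o))
B = -46 (B = -3 - 43 = -46)
(11*U(-6, 3 + 3))*B = (11*((14 - (3 + 3) + 9*(-6))/(2 - 6)))*(-46) = (11*((14 - 1*6 - 54)/(-4)))*(-46) = (11*(-(14 - 6 - 54)/4))*(-46) = (11*(-¼*(-46)))*(-46) = (11*(23/2))*(-46) = (253/2)*(-46) = -5819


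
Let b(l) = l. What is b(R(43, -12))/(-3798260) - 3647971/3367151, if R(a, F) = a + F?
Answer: -13856046712141/12789314957260 ≈ -1.0834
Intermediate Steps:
R(a, F) = F + a
b(R(43, -12))/(-3798260) - 3647971/3367151 = (-12 + 43)/(-3798260) - 3647971/3367151 = 31*(-1/3798260) - 3647971*1/3367151 = -31/3798260 - 3647971/3367151 = -13856046712141/12789314957260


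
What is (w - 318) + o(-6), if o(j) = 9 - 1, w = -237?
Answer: -547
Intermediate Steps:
o(j) = 8
(w - 318) + o(-6) = (-237 - 318) + 8 = -555 + 8 = -547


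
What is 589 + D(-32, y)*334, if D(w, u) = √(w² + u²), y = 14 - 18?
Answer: 589 + 1336*√65 ≈ 11360.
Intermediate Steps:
y = -4
D(w, u) = √(u² + w²)
589 + D(-32, y)*334 = 589 + √((-4)² + (-32)²)*334 = 589 + √(16 + 1024)*334 = 589 + √1040*334 = 589 + (4*√65)*334 = 589 + 1336*√65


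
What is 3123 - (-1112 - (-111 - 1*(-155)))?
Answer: 4279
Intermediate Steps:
3123 - (-1112 - (-111 - 1*(-155))) = 3123 - (-1112 - (-111 + 155)) = 3123 - (-1112 - 1*44) = 3123 - (-1112 - 44) = 3123 - 1*(-1156) = 3123 + 1156 = 4279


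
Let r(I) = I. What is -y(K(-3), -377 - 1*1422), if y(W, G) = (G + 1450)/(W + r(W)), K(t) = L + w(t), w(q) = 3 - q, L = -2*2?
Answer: 349/4 ≈ 87.250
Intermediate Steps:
L = -4
K(t) = -1 - t (K(t) = -4 + (3 - t) = -1 - t)
y(W, G) = (1450 + G)/(2*W) (y(W, G) = (G + 1450)/(W + W) = (1450 + G)/((2*W)) = (1450 + G)*(1/(2*W)) = (1450 + G)/(2*W))
-y(K(-3), -377 - 1*1422) = -(1450 + (-377 - 1*1422))/(2*(-1 - 1*(-3))) = -(1450 + (-377 - 1422))/(2*(-1 + 3)) = -(1450 - 1799)/(2*2) = -(-349)/(2*2) = -1*(-349/4) = 349/4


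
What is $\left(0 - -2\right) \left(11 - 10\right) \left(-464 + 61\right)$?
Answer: $-806$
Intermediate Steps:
$\left(0 - -2\right) \left(11 - 10\right) \left(-464 + 61\right) = \left(0 + 2\right) 1 \left(-403\right) = 2 \cdot 1 \left(-403\right) = 2 \left(-403\right) = -806$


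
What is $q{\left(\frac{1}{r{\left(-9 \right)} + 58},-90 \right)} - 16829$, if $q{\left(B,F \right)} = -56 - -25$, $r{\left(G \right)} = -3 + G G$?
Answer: $-16860$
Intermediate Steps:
$r{\left(G \right)} = -3 + G^{2}$
$q{\left(B,F \right)} = -31$ ($q{\left(B,F \right)} = -56 + 25 = -31$)
$q{\left(\frac{1}{r{\left(-9 \right)} + 58},-90 \right)} - 16829 = -31 - 16829 = -16860$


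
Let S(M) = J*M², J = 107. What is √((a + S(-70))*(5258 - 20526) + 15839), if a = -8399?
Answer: I*√7876760629 ≈ 88751.0*I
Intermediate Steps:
S(M) = 107*M²
√((a + S(-70))*(5258 - 20526) + 15839) = √((-8399 + 107*(-70)²)*(5258 - 20526) + 15839) = √((-8399 + 107*4900)*(-15268) + 15839) = √((-8399 + 524300)*(-15268) + 15839) = √(515901*(-15268) + 15839) = √(-7876776468 + 15839) = √(-7876760629) = I*√7876760629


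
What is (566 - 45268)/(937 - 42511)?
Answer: 22351/20787 ≈ 1.0752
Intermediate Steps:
(566 - 45268)/(937 - 42511) = -44702/(-41574) = -44702*(-1/41574) = 22351/20787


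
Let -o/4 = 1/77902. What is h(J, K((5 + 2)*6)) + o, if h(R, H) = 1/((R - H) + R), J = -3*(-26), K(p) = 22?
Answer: 38683/5219434 ≈ 0.0074113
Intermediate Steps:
J = 78
h(R, H) = 1/(-H + 2*R)
o = -2/38951 (o = -4/77902 = -4*1/77902 = -2/38951 ≈ -5.1347e-5)
h(J, K((5 + 2)*6)) + o = -1/(22 - 2*78) - 2/38951 = -1/(22 - 156) - 2/38951 = -1/(-134) - 2/38951 = -1*(-1/134) - 2/38951 = 1/134 - 2/38951 = 38683/5219434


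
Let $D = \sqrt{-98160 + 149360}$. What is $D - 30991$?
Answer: $-30991 + 160 \sqrt{2} \approx -30765.0$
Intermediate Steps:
$D = 160 \sqrt{2}$ ($D = \sqrt{51200} = 160 \sqrt{2} \approx 226.27$)
$D - 30991 = 160 \sqrt{2} - 30991 = -30991 + 160 \sqrt{2}$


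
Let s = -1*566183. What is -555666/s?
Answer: 555666/566183 ≈ 0.98142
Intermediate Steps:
s = -566183
-555666/s = -555666/(-566183) = -555666*(-1/566183) = 555666/566183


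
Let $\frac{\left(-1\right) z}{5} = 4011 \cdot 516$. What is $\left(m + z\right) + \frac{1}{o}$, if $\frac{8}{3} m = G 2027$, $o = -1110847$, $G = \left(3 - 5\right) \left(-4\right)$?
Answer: $- \frac{11488711817254}{1110847} \approx -1.0342 \cdot 10^{7}$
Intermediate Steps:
$z = -10348380$ ($z = - 5 \cdot 4011 \cdot 516 = \left(-5\right) 2069676 = -10348380$)
$G = 8$ ($G = \left(-2\right) \left(-4\right) = 8$)
$m = 6081$ ($m = \frac{3 \cdot 8 \cdot 2027}{8} = \frac{3}{8} \cdot 16216 = 6081$)
$\left(m + z\right) + \frac{1}{o} = \left(6081 - 10348380\right) + \frac{1}{-1110847} = -10342299 - \frac{1}{1110847} = - \frac{11488711817254}{1110847}$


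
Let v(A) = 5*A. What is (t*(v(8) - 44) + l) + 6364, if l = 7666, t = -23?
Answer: 14122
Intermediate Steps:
(t*(v(8) - 44) + l) + 6364 = (-23*(5*8 - 44) + 7666) + 6364 = (-23*(40 - 44) + 7666) + 6364 = (-23*(-4) + 7666) + 6364 = (92 + 7666) + 6364 = 7758 + 6364 = 14122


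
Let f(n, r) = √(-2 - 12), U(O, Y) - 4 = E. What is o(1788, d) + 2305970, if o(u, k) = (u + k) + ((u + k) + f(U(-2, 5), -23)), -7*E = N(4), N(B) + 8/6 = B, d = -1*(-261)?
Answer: 2310068 + I*√14 ≈ 2.3101e+6 + 3.7417*I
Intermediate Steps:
d = 261
N(B) = -4/3 + B
E = -8/21 (E = -(-4/3 + 4)/7 = -⅐*8/3 = -8/21 ≈ -0.38095)
U(O, Y) = 76/21 (U(O, Y) = 4 - 8/21 = 76/21)
f(n, r) = I*√14 (f(n, r) = √(-14) = I*√14)
o(u, k) = 2*k + 2*u + I*√14 (o(u, k) = (u + k) + ((u + k) + I*√14) = (k + u) + ((k + u) + I*√14) = (k + u) + (k + u + I*√14) = 2*k + 2*u + I*√14)
o(1788, d) + 2305970 = (2*261 + 2*1788 + I*√14) + 2305970 = (522 + 3576 + I*√14) + 2305970 = (4098 + I*√14) + 2305970 = 2310068 + I*√14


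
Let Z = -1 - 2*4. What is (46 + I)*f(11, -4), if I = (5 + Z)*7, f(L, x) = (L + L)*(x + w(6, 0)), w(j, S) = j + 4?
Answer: 2376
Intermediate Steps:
w(j, S) = 4 + j
f(L, x) = 2*L*(10 + x) (f(L, x) = (L + L)*(x + (4 + 6)) = (2*L)*(x + 10) = (2*L)*(10 + x) = 2*L*(10 + x))
Z = -9 (Z = -1 - 8 = -9)
I = -28 (I = (5 - 9)*7 = -4*7 = -28)
(46 + I)*f(11, -4) = (46 - 28)*(2*11*(10 - 4)) = 18*(2*11*6) = 18*132 = 2376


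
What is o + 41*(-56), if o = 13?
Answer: -2283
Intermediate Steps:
o + 41*(-56) = 13 + 41*(-56) = 13 - 2296 = -2283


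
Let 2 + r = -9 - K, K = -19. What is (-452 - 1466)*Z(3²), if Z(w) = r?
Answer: -15344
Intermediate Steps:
r = 8 (r = -2 + (-9 - 1*(-19)) = -2 + (-9 + 19) = -2 + 10 = 8)
Z(w) = 8
(-452 - 1466)*Z(3²) = (-452 - 1466)*8 = -1918*8 = -15344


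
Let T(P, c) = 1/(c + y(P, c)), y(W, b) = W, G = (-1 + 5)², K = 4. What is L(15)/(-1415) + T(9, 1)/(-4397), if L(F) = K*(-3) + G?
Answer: -35459/12443510 ≈ -0.0028496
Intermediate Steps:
G = 16 (G = 4² = 16)
L(F) = 4 (L(F) = 4*(-3) + 16 = -12 + 16 = 4)
T(P, c) = 1/(P + c) (T(P, c) = 1/(c + P) = 1/(P + c))
L(15)/(-1415) + T(9, 1)/(-4397) = 4/(-1415) + 1/((9 + 1)*(-4397)) = 4*(-1/1415) - 1/4397/10 = -4/1415 + (⅒)*(-1/4397) = -4/1415 - 1/43970 = -35459/12443510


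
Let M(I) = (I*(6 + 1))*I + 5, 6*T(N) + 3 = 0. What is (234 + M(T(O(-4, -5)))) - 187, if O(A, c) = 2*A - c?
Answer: 215/4 ≈ 53.750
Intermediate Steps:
O(A, c) = -c + 2*A
T(N) = -½ (T(N) = -½ + (⅙)*0 = -½ + 0 = -½)
M(I) = 5 + 7*I² (M(I) = (I*7)*I + 5 = (7*I)*I + 5 = 7*I² + 5 = 5 + 7*I²)
(234 + M(T(O(-4, -5)))) - 187 = (234 + (5 + 7*(-½)²)) - 187 = (234 + (5 + 7*(¼))) - 187 = (234 + (5 + 7/4)) - 187 = (234 + 27/4) - 187 = 963/4 - 187 = 215/4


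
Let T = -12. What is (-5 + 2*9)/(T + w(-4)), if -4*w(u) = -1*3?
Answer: -52/45 ≈ -1.1556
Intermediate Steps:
w(u) = ¾ (w(u) = -(-1)*3/4 = -¼*(-3) = ¾)
(-5 + 2*9)/(T + w(-4)) = (-5 + 2*9)/(-12 + ¾) = (-5 + 18)/(-45/4) = -4/45*13 = -52/45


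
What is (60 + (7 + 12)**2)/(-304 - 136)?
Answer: -421/440 ≈ -0.95682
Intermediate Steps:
(60 + (7 + 12)**2)/(-304 - 136) = (60 + 19**2)/(-440) = (60 + 361)*(-1/440) = 421*(-1/440) = -421/440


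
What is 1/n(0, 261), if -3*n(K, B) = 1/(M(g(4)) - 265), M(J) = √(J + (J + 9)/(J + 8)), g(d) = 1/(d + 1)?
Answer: 795 - 3*√55555/205 ≈ 791.55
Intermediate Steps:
g(d) = 1/(1 + d)
M(J) = √(J + (9 + J)/(8 + J))
n(K, B) = -1/(3*(-265 + √55555/205)) (n(K, B) = -1/(3*(√((9 + 1/(1 + 4) + (8 + 1/(1 + 4))/(1 + 4))/(8 + 1/(1 + 4))) - 265)) = -1/(3*(√((9 + 1/5 + (8 + 1/5)/5)/(8 + 1/5)) - 265)) = -1/(3*(√((9 + ⅕ + (8 + ⅕)/5)/(8 + ⅕)) - 265)) = -1/(3*(√((9 + ⅕ + (⅕)*(41/5))/(41/5)) - 265)) = -1/(3*(√(5*(9 + ⅕ + 41/25)/41) - 265)) = -1/(3*(√((5/41)*(271/25)) - 265)) = -1/(3*(√(271/205) - 265)) = -1/(3*(√55555/205 - 265)) = -1/(3*(-265 + √55555/205)))
1/n(0, 261) = 1/(54325/43187562 + √55555/43187562)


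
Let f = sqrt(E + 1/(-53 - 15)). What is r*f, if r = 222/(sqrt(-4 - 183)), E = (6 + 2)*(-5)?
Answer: 111*sqrt(29931)/187 ≈ 102.69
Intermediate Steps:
E = -40 (E = 8*(-5) = -40)
r = -222*I*sqrt(187)/187 (r = 222/(sqrt(-187)) = 222/((I*sqrt(187))) = 222*(-I*sqrt(187)/187) = -222*I*sqrt(187)/187 ≈ -16.234*I)
f = I*sqrt(46257)/34 (f = sqrt(-40 + 1/(-53 - 15)) = sqrt(-40 + 1/(-68)) = sqrt(-40 - 1/68) = sqrt(-2721/68) = I*sqrt(46257)/34 ≈ 6.3257*I)
r*f = (-222*I*sqrt(187)/187)*(I*sqrt(46257)/34) = 111*sqrt(29931)/187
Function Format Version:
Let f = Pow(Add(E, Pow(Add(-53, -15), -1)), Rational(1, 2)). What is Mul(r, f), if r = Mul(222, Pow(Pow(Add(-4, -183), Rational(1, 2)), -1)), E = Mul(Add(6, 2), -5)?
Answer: Mul(Rational(111, 187), Pow(29931, Rational(1, 2))) ≈ 102.69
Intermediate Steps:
E = -40 (E = Mul(8, -5) = -40)
r = Mul(Rational(-222, 187), I, Pow(187, Rational(1, 2))) (r = Mul(222, Pow(Pow(-187, Rational(1, 2)), -1)) = Mul(222, Pow(Mul(I, Pow(187, Rational(1, 2))), -1)) = Mul(222, Mul(Rational(-1, 187), I, Pow(187, Rational(1, 2)))) = Mul(Rational(-222, 187), I, Pow(187, Rational(1, 2))) ≈ Mul(-16.234, I))
f = Mul(Rational(1, 34), I, Pow(46257, Rational(1, 2))) (f = Pow(Add(-40, Pow(Add(-53, -15), -1)), Rational(1, 2)) = Pow(Add(-40, Pow(-68, -1)), Rational(1, 2)) = Pow(Add(-40, Rational(-1, 68)), Rational(1, 2)) = Pow(Rational(-2721, 68), Rational(1, 2)) = Mul(Rational(1, 34), I, Pow(46257, Rational(1, 2))) ≈ Mul(6.3257, I))
Mul(r, f) = Mul(Mul(Rational(-222, 187), I, Pow(187, Rational(1, 2))), Mul(Rational(1, 34), I, Pow(46257, Rational(1, 2)))) = Mul(Rational(111, 187), Pow(29931, Rational(1, 2)))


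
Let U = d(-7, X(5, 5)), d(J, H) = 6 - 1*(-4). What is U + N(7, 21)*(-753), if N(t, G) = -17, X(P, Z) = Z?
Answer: 12811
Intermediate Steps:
d(J, H) = 10 (d(J, H) = 6 + 4 = 10)
U = 10
U + N(7, 21)*(-753) = 10 - 17*(-753) = 10 + 12801 = 12811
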